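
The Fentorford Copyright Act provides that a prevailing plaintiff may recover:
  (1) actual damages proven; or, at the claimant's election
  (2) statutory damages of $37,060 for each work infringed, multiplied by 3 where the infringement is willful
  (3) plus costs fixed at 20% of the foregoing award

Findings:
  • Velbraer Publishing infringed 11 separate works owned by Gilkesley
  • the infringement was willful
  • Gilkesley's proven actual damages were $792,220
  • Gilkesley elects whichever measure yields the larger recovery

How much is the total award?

Statutory damages: 11 × $37,060 = $407,660
Trebled: 3 × $407,660 = $1,222,980
Greater of actual damages ($792,220) or enhanced statutory damages ($1,222,980): $1,222,980
Costs: 20% of $1,222,980 = $244,596
Award plus costs: $1,222,980 + $244,596 = $1,467,576

$1,467,576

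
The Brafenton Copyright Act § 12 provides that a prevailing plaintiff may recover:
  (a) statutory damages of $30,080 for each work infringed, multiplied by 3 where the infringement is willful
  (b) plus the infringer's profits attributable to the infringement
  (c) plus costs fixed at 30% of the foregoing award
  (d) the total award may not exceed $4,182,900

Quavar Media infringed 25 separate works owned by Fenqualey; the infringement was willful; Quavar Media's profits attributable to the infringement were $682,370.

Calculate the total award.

Statutory damages: 25 × $30,080 = $752,000
Trebled: 3 × $752,000 = $2,256,000
Combined award: $2,256,000 + $682,370 = $2,938,370
Costs: 30% of $2,938,370 = $881,511
Award plus costs: $2,938,370 + $881,511 = $3,819,881
Cap at $4,182,900: $3,819,881 is within the cap, no reduction.

$3,819,881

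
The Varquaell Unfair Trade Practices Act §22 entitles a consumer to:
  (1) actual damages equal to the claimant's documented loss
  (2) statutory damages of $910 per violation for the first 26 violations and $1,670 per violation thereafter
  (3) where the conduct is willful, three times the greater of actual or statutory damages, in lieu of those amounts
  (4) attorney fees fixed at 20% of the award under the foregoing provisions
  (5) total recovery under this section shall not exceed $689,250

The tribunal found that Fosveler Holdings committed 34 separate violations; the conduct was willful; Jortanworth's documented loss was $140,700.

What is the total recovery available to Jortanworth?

First 26 violations: 26 × $910 = $23,660
Remaining violations: (34 − 26) × $1,670 = $13,360
Statutory damages: $23,660 + $13,360 = $37,020
Greater of actual damages ($140,700) or statutory damages ($37,020): $140,700
Trebled: 3 × $140,700 = $422,100
Attorney fees: 20% of $422,100 = $84,420
Total before cap: $422,100 + $84,420 = $506,520
Cap at $689,250: $506,520 is within the cap, no reduction.

$506,520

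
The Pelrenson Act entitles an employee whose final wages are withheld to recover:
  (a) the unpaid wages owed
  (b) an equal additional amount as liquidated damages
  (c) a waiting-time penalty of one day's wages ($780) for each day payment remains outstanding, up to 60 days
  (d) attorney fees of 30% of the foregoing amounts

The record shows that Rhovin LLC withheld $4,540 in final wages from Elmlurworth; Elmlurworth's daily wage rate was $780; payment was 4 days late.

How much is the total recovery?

Total award: $15,860

Liquidated damages (equal amount): $4,540
Penalty days: min(4, 60) = 4
Waiting-time penalty: 4 × $780 = $3,120
Subtotal: $4,540 + $4,540 + $3,120 = $12,200
Attorney fees: 30% of $12,200 = $3,660
Total award: $12,200 + $3,660 = $15,860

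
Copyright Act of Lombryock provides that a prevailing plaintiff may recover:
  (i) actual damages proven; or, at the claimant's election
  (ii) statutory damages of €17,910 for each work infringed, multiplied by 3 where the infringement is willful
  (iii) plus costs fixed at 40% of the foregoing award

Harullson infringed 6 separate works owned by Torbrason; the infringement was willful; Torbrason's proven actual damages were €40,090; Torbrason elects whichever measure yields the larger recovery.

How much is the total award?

Statutory damages: 6 × €17,910 = €107,460
Trebled: 3 × €107,460 = €322,380
Greater of actual damages (€40,090) or enhanced statutory damages (€322,380): €322,380
Costs: 40% of €322,380 = €128,952
Award plus costs: €322,380 + €128,952 = €451,332

€451,332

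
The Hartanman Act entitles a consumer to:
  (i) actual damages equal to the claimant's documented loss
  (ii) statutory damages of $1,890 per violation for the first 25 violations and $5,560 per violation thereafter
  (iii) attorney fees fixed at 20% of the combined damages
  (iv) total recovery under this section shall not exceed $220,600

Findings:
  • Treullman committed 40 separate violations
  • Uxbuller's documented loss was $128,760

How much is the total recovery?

$220,600

First 25 violations: 25 × $1,890 = $47,250
Remaining violations: (40 − 25) × $5,560 = $83,400
Statutory damages: $47,250 + $83,400 = $130,650
Combined damages: $128,760 + $130,650 = $259,410
Attorney fees: 20% of $259,410 = $51,882
Total before cap: $259,410 + $51,882 = $311,292
Cap at $220,600: $311,292 exceeds the cap → $220,600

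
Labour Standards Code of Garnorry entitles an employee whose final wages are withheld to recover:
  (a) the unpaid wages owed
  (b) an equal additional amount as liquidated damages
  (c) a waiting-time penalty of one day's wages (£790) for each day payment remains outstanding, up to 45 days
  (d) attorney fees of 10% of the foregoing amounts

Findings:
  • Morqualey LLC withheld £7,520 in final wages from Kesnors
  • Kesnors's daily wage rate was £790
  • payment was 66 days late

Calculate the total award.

£55,649

Liquidated damages (equal amount): £7,520
Penalty days: min(66, 45) = 45
Waiting-time penalty: 45 × £790 = £35,550
Subtotal: £7,520 + £7,520 + £35,550 = £50,590
Attorney fees: 10% of £50,590 = £5,059
Total award: £50,590 + £5,059 = £55,649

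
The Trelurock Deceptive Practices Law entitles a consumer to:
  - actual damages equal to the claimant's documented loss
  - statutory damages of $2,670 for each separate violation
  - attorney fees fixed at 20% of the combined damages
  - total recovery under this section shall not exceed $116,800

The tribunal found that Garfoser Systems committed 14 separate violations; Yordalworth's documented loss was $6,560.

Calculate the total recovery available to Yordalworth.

Total recovery: $52,728

Statutory damages: 14 × $2,670 = $37,380
Combined damages: $6,560 + $37,380 = $43,940
Attorney fees: 20% of $43,940 = $8,788
Total before cap: $43,940 + $8,788 = $52,728
Cap at $116,800: $52,728 is within the cap, no reduction.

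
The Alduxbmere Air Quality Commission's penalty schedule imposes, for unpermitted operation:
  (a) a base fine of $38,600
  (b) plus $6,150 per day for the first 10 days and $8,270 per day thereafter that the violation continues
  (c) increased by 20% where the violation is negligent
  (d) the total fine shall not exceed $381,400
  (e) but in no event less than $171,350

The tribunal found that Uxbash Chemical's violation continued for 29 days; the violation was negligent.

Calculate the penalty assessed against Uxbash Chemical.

$308,676

First 10 days: 10 × $6,150 = $61,500
Remaining days: (29 − 10) × $8,270 = $157,130
Per-day component: $61,500 + $157,130 = $218,630
Base plus per-day: $38,600 + $218,630 = $257,230
Enhancement: 20% of $257,230 = $51,446
Enhanced fine: $257,230 + $51,446 = $308,676
Cap at $381,400: $308,676 is within the cap, no reduction.
Minimum $171,350: $308,676 meets the minimum, no increase.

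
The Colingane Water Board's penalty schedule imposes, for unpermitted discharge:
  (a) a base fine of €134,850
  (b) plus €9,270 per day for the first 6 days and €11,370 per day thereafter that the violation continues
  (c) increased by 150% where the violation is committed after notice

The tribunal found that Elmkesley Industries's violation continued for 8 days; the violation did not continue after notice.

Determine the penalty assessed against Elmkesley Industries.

First 6 days: 6 × €9,270 = €55,620
Remaining days: (8 − 6) × €11,370 = €22,740
Per-day component: €55,620 + €22,740 = €78,360
Base plus per-day: €134,850 + €78,360 = €213,210
The violation did not continue after notice: no 150% increase.

€213,210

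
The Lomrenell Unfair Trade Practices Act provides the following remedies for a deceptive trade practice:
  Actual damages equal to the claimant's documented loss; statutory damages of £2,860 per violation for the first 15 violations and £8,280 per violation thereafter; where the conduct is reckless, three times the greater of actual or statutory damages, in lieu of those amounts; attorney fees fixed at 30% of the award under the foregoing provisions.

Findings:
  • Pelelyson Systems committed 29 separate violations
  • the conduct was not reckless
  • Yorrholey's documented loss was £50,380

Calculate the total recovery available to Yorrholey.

First 15 violations: 15 × £2,860 = £42,900
Remaining violations: (29 − 15) × £8,280 = £115,920
Statutory damages: £42,900 + £115,920 = £158,820
Conduct not reckless: the in-lieu enhancement does not apply.
Actual plus statutory damages: £50,380 + £158,820 = £209,200
Attorney fees: 30% of £209,200 = £62,760
Total recovery: £209,200 + £62,760 = £271,960

£271,960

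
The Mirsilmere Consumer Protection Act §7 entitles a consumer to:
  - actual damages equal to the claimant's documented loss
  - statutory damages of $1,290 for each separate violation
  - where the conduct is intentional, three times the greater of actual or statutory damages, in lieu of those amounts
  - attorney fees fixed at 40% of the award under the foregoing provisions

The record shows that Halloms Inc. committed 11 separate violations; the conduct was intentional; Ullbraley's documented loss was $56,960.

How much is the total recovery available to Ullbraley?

Statutory damages: 11 × $1,290 = $14,190
Greater of actual damages ($56,960) or statutory damages ($14,190): $56,960
Trebled: 3 × $56,960 = $170,880
Attorney fees: 40% of $170,880 = $68,352
Total recovery: $170,880 + $68,352 = $239,232

Total recovery: $239,232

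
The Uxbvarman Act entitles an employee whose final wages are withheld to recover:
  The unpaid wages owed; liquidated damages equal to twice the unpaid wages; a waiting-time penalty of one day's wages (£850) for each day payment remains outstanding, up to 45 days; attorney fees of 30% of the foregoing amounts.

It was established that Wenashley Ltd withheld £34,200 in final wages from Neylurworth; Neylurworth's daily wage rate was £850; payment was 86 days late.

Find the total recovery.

£183,105

Doubled: 2 × £34,200 = £68,400
Penalty days: min(86, 45) = 45
Waiting-time penalty: 45 × £850 = £38,250
Subtotal: £34,200 + £68,400 + £38,250 = £140,850
Attorney fees: 30% of £140,850 = £42,255
Total award: £140,850 + £42,255 = £183,105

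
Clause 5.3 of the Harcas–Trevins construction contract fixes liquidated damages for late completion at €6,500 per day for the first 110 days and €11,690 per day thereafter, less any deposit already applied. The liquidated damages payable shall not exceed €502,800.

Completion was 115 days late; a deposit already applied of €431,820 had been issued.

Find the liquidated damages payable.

First 110 days: 110 × €6,500 = €715,000
Remaining days: (115 − 110) × €11,690 = €58,450
Accrued per-day damages: €715,000 + €58,450 = €773,450
Less deposit already applied: €773,450 − €431,820 = €341,630
Cap at €502,800: €341,630 is within the cap, no reduction.

€341,630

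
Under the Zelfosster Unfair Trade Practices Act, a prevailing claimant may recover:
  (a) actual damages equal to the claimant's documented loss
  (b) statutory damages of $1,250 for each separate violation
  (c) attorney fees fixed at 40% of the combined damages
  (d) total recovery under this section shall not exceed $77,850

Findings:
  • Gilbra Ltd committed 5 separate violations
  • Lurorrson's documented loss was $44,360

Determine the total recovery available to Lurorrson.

Statutory damages: 5 × $1,250 = $6,250
Combined damages: $44,360 + $6,250 = $50,610
Attorney fees: 40% of $50,610 = $20,244
Total before cap: $50,610 + $20,244 = $70,854
Cap at $77,850: $70,854 is within the cap, no reduction.

$70,854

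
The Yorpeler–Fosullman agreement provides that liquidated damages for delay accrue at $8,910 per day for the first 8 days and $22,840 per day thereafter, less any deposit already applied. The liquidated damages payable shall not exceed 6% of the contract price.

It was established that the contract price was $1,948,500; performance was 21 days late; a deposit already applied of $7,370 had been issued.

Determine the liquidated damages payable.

First 8 days: 8 × $8,910 = $71,280
Remaining days: (21 − 8) × $22,840 = $296,920
Accrued per-day damages: $71,280 + $296,920 = $368,200
Less deposit already applied: $368,200 − $7,370 = $360,830
Cap: 6% of $1,948,500 = $116,910
Cap at $116,910: $360,830 exceeds the cap → $116,910

$116,910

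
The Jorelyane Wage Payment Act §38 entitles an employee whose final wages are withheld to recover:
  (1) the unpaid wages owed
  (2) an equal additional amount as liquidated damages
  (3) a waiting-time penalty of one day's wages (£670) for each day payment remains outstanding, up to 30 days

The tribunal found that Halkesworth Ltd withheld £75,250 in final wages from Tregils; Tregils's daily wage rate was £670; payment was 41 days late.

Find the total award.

£170,600

Liquidated damages (equal amount): £75,250
Penalty days: min(41, 30) = 30
Waiting-time penalty: 30 × £670 = £20,100
Total award: £75,250 + £75,250 + £20,100 = £170,600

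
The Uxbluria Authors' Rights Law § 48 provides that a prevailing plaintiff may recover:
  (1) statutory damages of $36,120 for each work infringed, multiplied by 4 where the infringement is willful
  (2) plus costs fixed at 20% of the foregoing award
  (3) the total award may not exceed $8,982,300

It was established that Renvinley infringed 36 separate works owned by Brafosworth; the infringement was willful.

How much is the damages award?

Award: $6,241,536

Statutory damages: 36 × $36,120 = $1,300,320
Multiplied by 4: 4 × $1,300,320 = $5,201,280
Costs: 20% of $5,201,280 = $1,040,256
Award plus costs: $5,201,280 + $1,040,256 = $6,241,536
Cap at $8,982,300: $6,241,536 is within the cap, no reduction.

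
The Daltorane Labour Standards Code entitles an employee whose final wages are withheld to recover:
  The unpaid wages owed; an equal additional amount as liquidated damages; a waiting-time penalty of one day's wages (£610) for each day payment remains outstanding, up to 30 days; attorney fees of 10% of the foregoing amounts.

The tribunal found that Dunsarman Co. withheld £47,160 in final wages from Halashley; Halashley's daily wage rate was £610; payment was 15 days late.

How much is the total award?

Liquidated damages (equal amount): £47,160
Penalty days: min(15, 30) = 15
Waiting-time penalty: 15 × £610 = £9,150
Subtotal: £47,160 + £47,160 + £9,150 = £103,470
Attorney fees: 10% of £103,470 = £10,347
Total award: £103,470 + £10,347 = £113,817

£113,817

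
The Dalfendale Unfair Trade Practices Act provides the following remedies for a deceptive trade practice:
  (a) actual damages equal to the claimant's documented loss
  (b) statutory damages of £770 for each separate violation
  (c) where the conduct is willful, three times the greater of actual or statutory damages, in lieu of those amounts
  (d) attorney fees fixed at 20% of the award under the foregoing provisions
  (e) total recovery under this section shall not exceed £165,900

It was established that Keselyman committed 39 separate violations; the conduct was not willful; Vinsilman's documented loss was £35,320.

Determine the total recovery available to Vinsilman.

Statutory damages: 39 × £770 = £30,030
Conduct not willful: the in-lieu enhancement does not apply.
Actual plus statutory damages: £35,320 + £30,030 = £65,350
Attorney fees: 20% of £65,350 = £13,070
Total before cap: £65,350 + £13,070 = £78,420
Cap at £165,900: £78,420 is within the cap, no reduction.

£78,420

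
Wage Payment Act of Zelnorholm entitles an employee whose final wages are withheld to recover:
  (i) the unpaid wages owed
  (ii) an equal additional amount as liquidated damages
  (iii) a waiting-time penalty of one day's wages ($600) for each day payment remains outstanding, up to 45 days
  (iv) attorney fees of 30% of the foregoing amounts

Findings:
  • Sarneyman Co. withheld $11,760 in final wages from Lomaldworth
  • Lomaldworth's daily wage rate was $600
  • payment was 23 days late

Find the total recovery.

$48,516

Liquidated damages (equal amount): $11,760
Penalty days: min(23, 45) = 23
Waiting-time penalty: 23 × $600 = $13,800
Subtotal: $11,760 + $11,760 + $13,800 = $37,320
Attorney fees: 30% of $37,320 = $11,196
Total award: $37,320 + $11,196 = $48,516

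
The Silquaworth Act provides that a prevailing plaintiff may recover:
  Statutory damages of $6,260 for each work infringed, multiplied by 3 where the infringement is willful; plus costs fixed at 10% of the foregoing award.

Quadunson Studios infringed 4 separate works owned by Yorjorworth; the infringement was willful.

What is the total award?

$82,632

Statutory damages: 4 × $6,260 = $25,040
Trebled: 3 × $25,040 = $75,120
Costs: 10% of $75,120 = $7,512
Award plus costs: $75,120 + $7,512 = $82,632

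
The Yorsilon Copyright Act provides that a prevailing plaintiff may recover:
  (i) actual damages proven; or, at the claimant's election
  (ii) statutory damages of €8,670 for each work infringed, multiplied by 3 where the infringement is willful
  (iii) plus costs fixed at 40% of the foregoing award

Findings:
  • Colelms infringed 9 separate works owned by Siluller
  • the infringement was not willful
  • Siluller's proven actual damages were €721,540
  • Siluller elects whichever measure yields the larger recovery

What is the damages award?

Award: €1,010,156

Statutory damages: 9 × €8,670 = €78,030
Infringement not willful: no ×3 enhancement.
Greater of actual damages (€721,540) or statutory damages (€78,030): €721,540
Costs: 40% of €721,540 = €288,616
Award plus costs: €721,540 + €288,616 = €1,010,156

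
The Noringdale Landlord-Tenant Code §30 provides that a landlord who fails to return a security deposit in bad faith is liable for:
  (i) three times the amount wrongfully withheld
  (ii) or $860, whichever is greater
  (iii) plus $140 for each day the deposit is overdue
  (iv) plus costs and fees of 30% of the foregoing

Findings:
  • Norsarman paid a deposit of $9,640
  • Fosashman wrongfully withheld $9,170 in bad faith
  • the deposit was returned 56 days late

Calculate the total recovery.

$45,955

Trebled: 3 × $9,170 = $27,510
Minimum $860: $27,510 meets the minimum, no increase.
Late-return penalty: 56 × $140 = $7,840
Damages plus late penalty: $27,510 + $7,840 = $35,350
Costs and fees: 30% of $35,350 = $10,605
Total recovery: $35,350 + $10,605 = $45,955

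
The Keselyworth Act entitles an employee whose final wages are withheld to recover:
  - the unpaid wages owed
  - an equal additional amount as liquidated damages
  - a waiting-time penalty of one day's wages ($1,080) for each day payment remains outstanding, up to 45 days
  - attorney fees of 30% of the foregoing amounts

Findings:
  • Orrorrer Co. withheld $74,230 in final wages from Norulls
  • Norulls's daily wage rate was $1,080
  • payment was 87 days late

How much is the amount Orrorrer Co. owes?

$256,178

Liquidated damages (equal amount): $74,230
Penalty days: min(87, 45) = 45
Waiting-time penalty: 45 × $1,080 = $48,600
Subtotal: $74,230 + $74,230 + $48,600 = $197,060
Attorney fees: 30% of $197,060 = $59,118
Total award: $197,060 + $59,118 = $256,178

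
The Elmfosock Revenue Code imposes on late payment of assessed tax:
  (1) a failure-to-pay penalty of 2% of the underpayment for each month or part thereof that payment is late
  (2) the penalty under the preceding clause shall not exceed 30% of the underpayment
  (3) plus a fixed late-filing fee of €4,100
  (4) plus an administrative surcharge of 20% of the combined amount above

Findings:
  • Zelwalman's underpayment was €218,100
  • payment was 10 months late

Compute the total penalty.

€57,264

Accrued rate: 2% × 10 = 20%, capped at 30% → 20%
Failure-to-pay penalty: 20% of €218,100 = €43,620
Penalty before surcharge: €43,620 + €4,100 = €47,720
Administrative surcharge: 20% of €47,720 = €9,544
Total penalty: €47,720 + €9,544 = €57,264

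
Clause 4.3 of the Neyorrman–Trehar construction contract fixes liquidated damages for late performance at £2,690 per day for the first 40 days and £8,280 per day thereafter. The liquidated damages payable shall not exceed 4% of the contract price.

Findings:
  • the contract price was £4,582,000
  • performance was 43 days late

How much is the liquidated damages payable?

First 40 days: 40 × £2,690 = £107,600
Remaining days: (43 − 40) × £8,280 = £24,840
Accrued per-day damages: £107,600 + £24,840 = £132,440
Cap: 4% of £4,582,000 = £183,280
Cap at £183,280: £132,440 is within the cap, no reduction.

£132,440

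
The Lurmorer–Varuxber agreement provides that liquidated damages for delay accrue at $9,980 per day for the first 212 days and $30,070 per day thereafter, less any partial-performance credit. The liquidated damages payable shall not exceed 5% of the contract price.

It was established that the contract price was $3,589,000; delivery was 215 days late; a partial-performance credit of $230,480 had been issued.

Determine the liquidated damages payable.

First 212 days: 212 × $9,980 = $2,115,760
Remaining days: (215 − 212) × $30,070 = $90,210
Accrued per-day damages: $2,115,760 + $90,210 = $2,205,970
Less partial-performance credit: $2,205,970 − $230,480 = $1,975,490
Cap: 5% of $3,589,000 = $179,450
Cap at $179,450: $1,975,490 exceeds the cap → $179,450

$179,450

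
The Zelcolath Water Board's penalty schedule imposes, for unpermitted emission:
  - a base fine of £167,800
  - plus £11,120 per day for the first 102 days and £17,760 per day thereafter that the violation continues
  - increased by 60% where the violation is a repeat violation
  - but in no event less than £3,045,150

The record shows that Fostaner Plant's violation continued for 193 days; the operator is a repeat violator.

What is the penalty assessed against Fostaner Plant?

£4,669,120

First 102 days: 102 × £11,120 = £1,134,240
Remaining days: (193 − 102) × £17,760 = £1,616,160
Per-day component: £1,134,240 + £1,616,160 = £2,750,400
Base plus per-day: £167,800 + £2,750,400 = £2,918,200
Enhancement: 60% of £2,918,200 = £1,750,920
Enhanced fine: £2,918,200 + £1,750,920 = £4,669,120
Minimum £3,045,150: £4,669,120 meets the minimum, no increase.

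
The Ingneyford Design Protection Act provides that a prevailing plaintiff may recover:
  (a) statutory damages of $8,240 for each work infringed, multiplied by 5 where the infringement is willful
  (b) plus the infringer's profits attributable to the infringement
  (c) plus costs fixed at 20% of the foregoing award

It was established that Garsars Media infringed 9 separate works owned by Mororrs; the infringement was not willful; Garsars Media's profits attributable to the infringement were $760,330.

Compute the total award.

Award: $1,001,388

Statutory damages: 9 × $8,240 = $74,160
Infringement not willful: no ×5 enhancement.
Combined award: $74,160 + $760,330 = $834,490
Costs: 20% of $834,490 = $166,898
Award plus costs: $834,490 + $166,898 = $1,001,388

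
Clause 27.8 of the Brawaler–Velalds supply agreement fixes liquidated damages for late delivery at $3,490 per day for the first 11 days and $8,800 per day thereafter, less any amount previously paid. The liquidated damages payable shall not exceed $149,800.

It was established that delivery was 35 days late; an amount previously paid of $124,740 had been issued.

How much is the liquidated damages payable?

First 11 days: 11 × $3,490 = $38,390
Remaining days: (35 − 11) × $8,800 = $211,200
Accrued per-day damages: $38,390 + $211,200 = $249,590
Less amount previously paid: $249,590 − $124,740 = $124,850
Cap at $149,800: $124,850 is within the cap, no reduction.

$124,850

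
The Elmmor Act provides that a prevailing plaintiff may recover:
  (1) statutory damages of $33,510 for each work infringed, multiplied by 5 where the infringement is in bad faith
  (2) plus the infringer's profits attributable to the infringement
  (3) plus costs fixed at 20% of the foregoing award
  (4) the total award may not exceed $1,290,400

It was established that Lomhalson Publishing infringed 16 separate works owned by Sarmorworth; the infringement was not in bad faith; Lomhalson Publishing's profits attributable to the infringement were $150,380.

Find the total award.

Award: $823,848

Statutory damages: 16 × $33,510 = $536,160
Infringement not in bad faith: no ×5 enhancement.
Combined award: $536,160 + $150,380 = $686,540
Costs: 20% of $686,540 = $137,308
Award plus costs: $686,540 + $137,308 = $823,848
Cap at $1,290,400: $823,848 is within the cap, no reduction.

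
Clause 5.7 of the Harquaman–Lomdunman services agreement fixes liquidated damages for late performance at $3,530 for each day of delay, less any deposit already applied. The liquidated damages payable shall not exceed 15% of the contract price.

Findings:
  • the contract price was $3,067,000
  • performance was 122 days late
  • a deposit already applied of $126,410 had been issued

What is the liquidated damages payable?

$304,250

Per-day damages: 122 × $3,530 = $430,660
Less deposit already applied: $430,660 − $126,410 = $304,250
Cap: 15% of $3,067,000 = $460,050
Cap at $460,050: $304,250 is within the cap, no reduction.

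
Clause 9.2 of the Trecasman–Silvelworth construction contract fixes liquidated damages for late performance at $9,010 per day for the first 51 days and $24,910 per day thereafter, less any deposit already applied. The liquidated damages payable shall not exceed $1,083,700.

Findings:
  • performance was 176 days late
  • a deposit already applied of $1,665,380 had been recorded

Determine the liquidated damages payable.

First 51 days: 51 × $9,010 = $459,510
Remaining days: (176 − 51) × $24,910 = $3,113,750
Accrued per-day damages: $459,510 + $3,113,750 = $3,573,260
Less deposit already applied: $3,573,260 − $1,665,380 = $1,907,880
Cap at $1,083,700: $1,907,880 exceeds the cap → $1,083,700

$1,083,700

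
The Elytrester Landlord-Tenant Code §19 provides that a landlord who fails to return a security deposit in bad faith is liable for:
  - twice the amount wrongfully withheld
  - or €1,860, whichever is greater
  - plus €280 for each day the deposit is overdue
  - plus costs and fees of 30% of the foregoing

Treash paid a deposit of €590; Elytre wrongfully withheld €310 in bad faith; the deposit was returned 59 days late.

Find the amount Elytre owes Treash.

Doubled: 2 × €310 = €620
Minimum €1,860: €620 is below the minimum → €1,860
Late-return penalty: 59 × €280 = €16,520
Damages plus late penalty: €1,860 + €16,520 = €18,380
Costs and fees: 30% of €18,380 = €5,514
Total recovery: €18,380 + €5,514 = €23,894

€23,894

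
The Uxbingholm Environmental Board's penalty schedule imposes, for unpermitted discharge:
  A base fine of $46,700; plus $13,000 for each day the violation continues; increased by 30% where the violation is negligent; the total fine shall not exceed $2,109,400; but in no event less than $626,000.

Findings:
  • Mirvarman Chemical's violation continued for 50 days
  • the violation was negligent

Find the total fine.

Per-day component: 50 × $13,000 = $650,000
Base plus per-day: $46,700 + $650,000 = $696,700
Enhancement: 30% of $696,700 = $209,010
Enhanced fine: $696,700 + $209,010 = $905,710
Cap at $2,109,400: $905,710 is within the cap, no reduction.
Minimum $626,000: $905,710 meets the minimum, no increase.

$905,710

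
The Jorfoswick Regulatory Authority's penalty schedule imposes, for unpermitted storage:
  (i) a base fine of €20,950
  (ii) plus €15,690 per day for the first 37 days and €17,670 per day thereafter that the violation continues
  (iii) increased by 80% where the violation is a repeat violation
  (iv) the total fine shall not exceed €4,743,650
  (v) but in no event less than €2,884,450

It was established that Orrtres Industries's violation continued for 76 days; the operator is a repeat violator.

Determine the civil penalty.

€2,884,450

First 37 days: 37 × €15,690 = €580,530
Remaining days: (76 − 37) × €17,670 = €689,130
Per-day component: €580,530 + €689,130 = €1,269,660
Base plus per-day: €20,950 + €1,269,660 = €1,290,610
Enhancement: 80% of €1,290,610 = €1,032,488
Enhanced fine: €1,290,610 + €1,032,488 = €2,323,098
Cap at €4,743,650: €2,323,098 is within the cap, no reduction.
Minimum €2,884,450: €2,323,098 is below the minimum → €2,884,450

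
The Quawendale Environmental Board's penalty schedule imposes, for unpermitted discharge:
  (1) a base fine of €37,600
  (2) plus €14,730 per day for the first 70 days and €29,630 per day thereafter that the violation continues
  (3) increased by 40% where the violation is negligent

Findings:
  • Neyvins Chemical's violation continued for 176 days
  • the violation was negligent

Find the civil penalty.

€5,893,272

First 70 days: 70 × €14,730 = €1,031,100
Remaining days: (176 − 70) × €29,630 = €3,140,780
Per-day component: €1,031,100 + €3,140,780 = €4,171,880
Base plus per-day: €37,600 + €4,171,880 = €4,209,480
Enhancement: 40% of €4,209,480 = €1,683,792
Enhanced fine: €4,209,480 + €1,683,792 = €5,893,272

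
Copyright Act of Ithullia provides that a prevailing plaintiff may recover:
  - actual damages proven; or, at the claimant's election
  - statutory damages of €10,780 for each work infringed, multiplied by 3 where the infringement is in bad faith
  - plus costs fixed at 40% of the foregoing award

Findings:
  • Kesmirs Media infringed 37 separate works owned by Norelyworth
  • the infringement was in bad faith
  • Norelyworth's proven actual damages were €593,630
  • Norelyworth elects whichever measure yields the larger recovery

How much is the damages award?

Statutory damages: 37 × €10,780 = €398,860
Trebled: 3 × €398,860 = €1,196,580
Greater of actual damages (€593,630) or enhanced statutory damages (€1,196,580): €1,196,580
Costs: 40% of €1,196,580 = €478,632
Award plus costs: €1,196,580 + €478,632 = €1,675,212

€1,675,212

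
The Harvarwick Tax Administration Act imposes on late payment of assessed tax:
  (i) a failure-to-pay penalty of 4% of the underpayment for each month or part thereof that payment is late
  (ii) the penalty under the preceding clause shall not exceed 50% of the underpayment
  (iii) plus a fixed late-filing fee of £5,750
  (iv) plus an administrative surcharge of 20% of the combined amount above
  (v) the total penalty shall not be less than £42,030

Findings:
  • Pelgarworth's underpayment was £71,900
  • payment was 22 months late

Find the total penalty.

Accrued rate: 4% × 22 = 88%, capped at 50% → 50%
Failure-to-pay penalty: 50% of £71,900 = £35,950
Penalty before surcharge: £35,950 + £5,750 = £41,700
Administrative surcharge: 20% of £41,700 = £8,340
Total penalty: £41,700 + £8,340 = £50,040
Minimum £42,030: £50,040 meets the minimum, no increase.

£50,040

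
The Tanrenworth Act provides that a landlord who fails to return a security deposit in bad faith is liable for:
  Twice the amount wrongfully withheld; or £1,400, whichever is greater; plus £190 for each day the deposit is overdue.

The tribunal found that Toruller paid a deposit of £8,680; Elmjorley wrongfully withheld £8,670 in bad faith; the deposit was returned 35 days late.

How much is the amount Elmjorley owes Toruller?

Doubled: 2 × £8,670 = £17,340
Minimum £1,400: £17,340 meets the minimum, no increase.
Late-return penalty: 35 × £190 = £6,650
Damages plus late penalty: £17,340 + £6,650 = £23,990

£23,990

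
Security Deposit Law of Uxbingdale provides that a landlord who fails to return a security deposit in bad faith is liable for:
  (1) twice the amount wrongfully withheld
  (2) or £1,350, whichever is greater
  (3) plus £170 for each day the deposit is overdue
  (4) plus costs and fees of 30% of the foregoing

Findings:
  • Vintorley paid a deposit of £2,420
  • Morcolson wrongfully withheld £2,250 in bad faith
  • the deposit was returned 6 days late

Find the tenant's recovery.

£7,176

Doubled: 2 × £2,250 = £4,500
Minimum £1,350: £4,500 meets the minimum, no increase.
Late-return penalty: 6 × £170 = £1,020
Damages plus late penalty: £4,500 + £1,020 = £5,520
Costs and fees: 30% of £5,520 = £1,656
Total recovery: £5,520 + £1,656 = £7,176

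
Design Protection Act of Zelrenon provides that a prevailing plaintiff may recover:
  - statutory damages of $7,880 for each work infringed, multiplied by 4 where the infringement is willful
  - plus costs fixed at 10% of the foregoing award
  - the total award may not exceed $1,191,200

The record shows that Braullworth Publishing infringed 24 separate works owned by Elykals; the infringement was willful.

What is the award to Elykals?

Statutory damages: 24 × $7,880 = $189,120
Multiplied by 4: 4 × $189,120 = $756,480
Costs: 10% of $756,480 = $75,648
Award plus costs: $756,480 + $75,648 = $832,128
Cap at $1,191,200: $832,128 is within the cap, no reduction.

$832,128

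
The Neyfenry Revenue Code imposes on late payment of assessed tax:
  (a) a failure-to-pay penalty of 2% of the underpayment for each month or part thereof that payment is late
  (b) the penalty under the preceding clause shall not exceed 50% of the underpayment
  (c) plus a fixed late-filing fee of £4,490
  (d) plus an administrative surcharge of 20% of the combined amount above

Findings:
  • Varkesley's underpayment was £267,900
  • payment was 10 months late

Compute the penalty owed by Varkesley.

Accrued rate: 2% × 10 = 20%, capped at 50% → 20%
Failure-to-pay penalty: 20% of £267,900 = £53,580
Penalty before surcharge: £53,580 + £4,490 = £58,070
Administrative surcharge: 20% of £58,070 = £11,614
Total penalty: £58,070 + £11,614 = £69,684

Penalty: £69,684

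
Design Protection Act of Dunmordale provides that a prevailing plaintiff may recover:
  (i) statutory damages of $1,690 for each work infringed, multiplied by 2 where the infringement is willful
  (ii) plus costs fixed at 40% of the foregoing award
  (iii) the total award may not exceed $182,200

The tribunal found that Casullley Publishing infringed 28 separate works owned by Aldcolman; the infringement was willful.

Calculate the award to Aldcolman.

Statutory damages: 28 × $1,690 = $47,320
Doubled: 2 × $47,320 = $94,640
Costs: 40% of $94,640 = $37,856
Award plus costs: $94,640 + $37,856 = $132,496
Cap at $182,200: $132,496 is within the cap, no reduction.

$132,496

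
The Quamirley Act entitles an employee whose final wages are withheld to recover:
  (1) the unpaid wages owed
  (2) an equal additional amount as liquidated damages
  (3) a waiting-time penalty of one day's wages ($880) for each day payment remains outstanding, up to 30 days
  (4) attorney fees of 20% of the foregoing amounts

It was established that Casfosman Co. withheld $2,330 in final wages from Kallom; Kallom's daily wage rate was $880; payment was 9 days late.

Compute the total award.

$15,096

Liquidated damages (equal amount): $2,330
Penalty days: min(9, 30) = 9
Waiting-time penalty: 9 × $880 = $7,920
Subtotal: $2,330 + $2,330 + $7,920 = $12,580
Attorney fees: 20% of $12,580 = $2,516
Total award: $12,580 + $2,516 = $15,096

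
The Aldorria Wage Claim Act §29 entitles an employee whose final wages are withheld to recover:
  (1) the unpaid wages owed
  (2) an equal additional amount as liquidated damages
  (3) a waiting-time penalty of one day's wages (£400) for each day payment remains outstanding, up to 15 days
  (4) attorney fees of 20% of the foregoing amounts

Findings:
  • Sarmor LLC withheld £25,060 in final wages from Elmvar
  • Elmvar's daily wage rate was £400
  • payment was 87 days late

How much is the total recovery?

£67,344

Liquidated damages (equal amount): £25,060
Penalty days: min(87, 15) = 15
Waiting-time penalty: 15 × £400 = £6,000
Subtotal: £25,060 + £25,060 + £6,000 = £56,120
Attorney fees: 20% of £56,120 = £11,224
Total award: £56,120 + £11,224 = £67,344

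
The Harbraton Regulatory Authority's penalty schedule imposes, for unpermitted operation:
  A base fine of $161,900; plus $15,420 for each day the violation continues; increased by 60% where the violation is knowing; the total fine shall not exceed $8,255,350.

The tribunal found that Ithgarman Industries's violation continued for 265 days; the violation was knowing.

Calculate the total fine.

Per-day component: 265 × $15,420 = $4,086,300
Base plus per-day: $161,900 + $4,086,300 = $4,248,200
Enhancement: 60% of $4,248,200 = $2,548,920
Enhanced fine: $4,248,200 + $2,548,920 = $6,797,120
Cap at $8,255,350: $6,797,120 is within the cap, no reduction.

$6,797,120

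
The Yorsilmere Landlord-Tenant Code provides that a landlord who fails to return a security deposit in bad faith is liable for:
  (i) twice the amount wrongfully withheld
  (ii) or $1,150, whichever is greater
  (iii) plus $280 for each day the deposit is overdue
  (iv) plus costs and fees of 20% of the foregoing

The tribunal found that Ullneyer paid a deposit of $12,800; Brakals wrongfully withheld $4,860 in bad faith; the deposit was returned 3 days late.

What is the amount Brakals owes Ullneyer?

$12,672

Doubled: 2 × $4,860 = $9,720
Minimum $1,150: $9,720 meets the minimum, no increase.
Late-return penalty: 3 × $280 = $840
Damages plus late penalty: $9,720 + $840 = $10,560
Costs and fees: 20% of $10,560 = $2,112
Total recovery: $10,560 + $2,112 = $12,672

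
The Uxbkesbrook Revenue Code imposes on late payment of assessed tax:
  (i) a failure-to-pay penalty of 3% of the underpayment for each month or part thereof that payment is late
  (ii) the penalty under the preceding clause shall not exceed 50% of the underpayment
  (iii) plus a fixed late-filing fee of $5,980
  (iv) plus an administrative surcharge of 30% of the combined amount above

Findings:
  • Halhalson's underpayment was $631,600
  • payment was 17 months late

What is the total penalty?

$418,314

Accrued rate: 3% × 17 = 51%, capped at 50% → 50%
Failure-to-pay penalty: 50% of $631,600 = $315,800
Penalty before surcharge: $315,800 + $5,980 = $321,780
Administrative surcharge: 30% of $321,780 = $96,534
Total penalty: $321,780 + $96,534 = $418,314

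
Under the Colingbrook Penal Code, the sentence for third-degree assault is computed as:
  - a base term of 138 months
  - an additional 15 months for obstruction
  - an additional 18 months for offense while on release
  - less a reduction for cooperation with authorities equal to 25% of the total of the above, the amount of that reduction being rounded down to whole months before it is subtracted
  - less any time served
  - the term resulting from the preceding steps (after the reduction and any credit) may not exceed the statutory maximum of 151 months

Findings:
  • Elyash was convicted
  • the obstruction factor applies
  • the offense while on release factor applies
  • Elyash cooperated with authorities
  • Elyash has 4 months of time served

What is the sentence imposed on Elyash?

Obstruction enhancement: +15 months
Offense while on release enhancement: +18 months
Adjusted term: 138 months + 15 months + 18 months = 171 months
Cooperation with authorities reduction: 25% of 171 months = 42 months (rounded down)
After reduction: 171 − 42 = 129 months
Less time served: 129 months − 4 months = 125 months
Cap at 151 months: 125 months is within the cap, no reduction.

125 months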